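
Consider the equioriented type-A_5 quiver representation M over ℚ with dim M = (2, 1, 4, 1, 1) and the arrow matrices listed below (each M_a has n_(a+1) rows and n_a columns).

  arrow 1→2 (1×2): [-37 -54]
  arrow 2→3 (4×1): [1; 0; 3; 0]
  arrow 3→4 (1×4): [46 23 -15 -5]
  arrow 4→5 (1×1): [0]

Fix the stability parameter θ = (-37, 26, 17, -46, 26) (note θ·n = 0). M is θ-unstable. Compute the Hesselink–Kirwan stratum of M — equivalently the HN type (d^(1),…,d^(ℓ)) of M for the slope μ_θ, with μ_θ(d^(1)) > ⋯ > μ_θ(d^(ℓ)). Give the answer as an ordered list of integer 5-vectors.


Interval decomposition of M: I[1,1], I[1,4], I[3,3]^3, I[5,5].
HN type (ℓ=4): μ^(1)=26; μ^(2)=17; μ^(3)=-1; μ^(4)=-37

((0, 0, 0, 0, 1); (0, 0, 3, 0, 0); (0, 1, 1, 1, 0); (2, 0, 0, 0, 0))


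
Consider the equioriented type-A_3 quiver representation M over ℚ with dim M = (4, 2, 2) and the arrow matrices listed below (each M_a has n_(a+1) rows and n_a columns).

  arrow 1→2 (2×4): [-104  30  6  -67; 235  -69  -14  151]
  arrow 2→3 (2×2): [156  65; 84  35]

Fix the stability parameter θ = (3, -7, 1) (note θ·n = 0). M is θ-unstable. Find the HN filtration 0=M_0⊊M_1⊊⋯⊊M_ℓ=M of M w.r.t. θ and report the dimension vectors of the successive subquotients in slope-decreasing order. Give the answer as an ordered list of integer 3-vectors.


Via rank(M_{q-1}∘⋯∘M_p): M ≅ I[1,1]^2, I[1,2], I[1,3], I[3,3].
μ_θ-semistable layers: μ^(1)=3; μ^(2)=1; μ^(3)=-2

((2, 0, 0); (0, 0, 2); (2, 2, 0))


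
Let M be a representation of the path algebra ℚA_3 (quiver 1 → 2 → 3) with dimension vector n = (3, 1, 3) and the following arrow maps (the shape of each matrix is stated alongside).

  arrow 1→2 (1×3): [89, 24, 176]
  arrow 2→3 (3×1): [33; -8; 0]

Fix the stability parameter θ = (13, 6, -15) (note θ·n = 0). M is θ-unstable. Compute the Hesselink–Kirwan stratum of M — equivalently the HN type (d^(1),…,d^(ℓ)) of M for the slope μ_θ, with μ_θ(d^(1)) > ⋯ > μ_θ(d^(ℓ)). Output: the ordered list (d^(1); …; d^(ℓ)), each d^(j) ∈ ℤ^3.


Interval decomposition of M: I[1,1]^2, I[1,3], I[3,3]^2.
HN type (ℓ=3): μ^(1)=13; μ^(2)=4/3; μ^(3)=-15

((2, 0, 0); (1, 1, 1); (0, 0, 2))


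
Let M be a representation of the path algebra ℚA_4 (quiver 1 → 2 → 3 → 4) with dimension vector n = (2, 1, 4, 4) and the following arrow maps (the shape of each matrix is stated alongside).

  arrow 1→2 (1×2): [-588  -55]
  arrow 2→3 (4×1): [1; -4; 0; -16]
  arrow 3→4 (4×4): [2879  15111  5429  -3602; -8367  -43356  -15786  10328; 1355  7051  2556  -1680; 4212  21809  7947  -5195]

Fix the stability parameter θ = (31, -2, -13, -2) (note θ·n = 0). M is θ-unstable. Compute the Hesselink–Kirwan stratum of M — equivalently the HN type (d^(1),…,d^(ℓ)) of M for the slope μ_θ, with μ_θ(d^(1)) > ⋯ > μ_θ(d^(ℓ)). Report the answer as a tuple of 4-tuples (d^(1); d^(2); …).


Via rank(M_{q-1}∘⋯∘M_p): M ≅ I[1,1], I[1,4], I[3,4]^3.
μ_θ-semistable layers: μ^(1)=31; μ^(2)=7/2; μ^(3)=-2; μ^(4)=-13

((1, 0, 0, 0); (1, 1, 1, 1); (0, 0, 0, 3); (0, 0, 3, 0))


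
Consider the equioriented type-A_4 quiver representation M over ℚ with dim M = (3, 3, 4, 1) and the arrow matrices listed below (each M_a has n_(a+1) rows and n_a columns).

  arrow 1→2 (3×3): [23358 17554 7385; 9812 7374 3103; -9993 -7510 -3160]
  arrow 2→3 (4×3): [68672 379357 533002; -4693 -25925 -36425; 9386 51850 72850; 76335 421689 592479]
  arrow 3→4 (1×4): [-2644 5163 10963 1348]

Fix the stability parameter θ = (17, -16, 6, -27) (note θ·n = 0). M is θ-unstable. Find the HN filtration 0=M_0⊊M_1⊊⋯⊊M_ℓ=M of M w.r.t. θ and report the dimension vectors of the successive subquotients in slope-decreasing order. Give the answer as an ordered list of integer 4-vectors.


Interval decomposition of M: I[1,2], I[1,3], I[1,4], I[3,3]^2.
HN type (ℓ=3): μ^(1)=6; μ^(2)=1/2; μ^(3)=-5

((0, 0, 3, 0); (2, 2, 0, 0); (1, 1, 1, 1))


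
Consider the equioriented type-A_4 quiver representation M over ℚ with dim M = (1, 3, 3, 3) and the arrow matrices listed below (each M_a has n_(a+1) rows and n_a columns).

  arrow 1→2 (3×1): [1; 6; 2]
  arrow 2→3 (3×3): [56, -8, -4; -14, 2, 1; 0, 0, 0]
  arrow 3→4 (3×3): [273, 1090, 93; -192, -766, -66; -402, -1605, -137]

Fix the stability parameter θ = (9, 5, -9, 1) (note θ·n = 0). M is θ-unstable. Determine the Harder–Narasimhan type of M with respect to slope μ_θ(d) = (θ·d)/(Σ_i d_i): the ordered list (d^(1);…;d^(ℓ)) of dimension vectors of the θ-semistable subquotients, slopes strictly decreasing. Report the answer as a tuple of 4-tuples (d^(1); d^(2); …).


Barcode: M ≅ I[1,2], I[2,2], I[2,4], I[3,3], I[3,4], I[4,4]. HN layers by μ_θ (5 steps, strictly decreasing):
  μ^(1)=7; μ^(2)=5; μ^(3)=1; μ^(4)=-2; μ^(5)=-9

((1, 1, 0, 0); (0, 1, 0, 0); (0, 0, 0, 3); (0, 1, 1, 0); (0, 0, 2, 0))


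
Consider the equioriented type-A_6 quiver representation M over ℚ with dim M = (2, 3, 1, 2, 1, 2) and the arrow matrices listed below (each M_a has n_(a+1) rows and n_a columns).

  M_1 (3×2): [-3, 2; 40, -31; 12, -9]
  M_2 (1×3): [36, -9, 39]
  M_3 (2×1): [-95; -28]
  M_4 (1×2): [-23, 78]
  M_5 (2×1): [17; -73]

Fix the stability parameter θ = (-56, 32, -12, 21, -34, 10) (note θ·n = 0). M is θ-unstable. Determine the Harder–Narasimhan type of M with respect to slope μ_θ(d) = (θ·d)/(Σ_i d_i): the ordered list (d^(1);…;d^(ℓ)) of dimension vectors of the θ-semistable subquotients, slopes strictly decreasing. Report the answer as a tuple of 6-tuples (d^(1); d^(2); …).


Interval decomposition of M: I[1,2]^2, I[2,6], I[4,4], I[6,6].
HN type (ℓ=5): μ^(1)=32; μ^(2)=21; μ^(3)=10; μ^(4)=7/4; μ^(5)=-56

((0, 2, 0, 0, 0, 0); (0, 0, 0, 1, 0, 0); (0, 0, 0, 0, 0, 2); (0, 1, 1, 1, 1, 0); (2, 0, 0, 0, 0, 0))


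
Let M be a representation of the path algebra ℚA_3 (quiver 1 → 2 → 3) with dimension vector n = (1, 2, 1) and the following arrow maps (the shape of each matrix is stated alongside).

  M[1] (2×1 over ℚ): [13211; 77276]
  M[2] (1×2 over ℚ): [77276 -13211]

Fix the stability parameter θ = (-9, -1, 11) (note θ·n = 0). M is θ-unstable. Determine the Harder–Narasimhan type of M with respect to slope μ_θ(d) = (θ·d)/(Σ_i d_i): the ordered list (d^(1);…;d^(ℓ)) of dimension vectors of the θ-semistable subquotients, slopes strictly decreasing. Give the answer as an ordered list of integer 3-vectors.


Interval decomposition of M: I[1,2], I[2,3].
HN type (ℓ=3): μ^(1)=11; μ^(2)=-1; μ^(3)=-9

((0, 0, 1); (0, 2, 0); (1, 0, 0))


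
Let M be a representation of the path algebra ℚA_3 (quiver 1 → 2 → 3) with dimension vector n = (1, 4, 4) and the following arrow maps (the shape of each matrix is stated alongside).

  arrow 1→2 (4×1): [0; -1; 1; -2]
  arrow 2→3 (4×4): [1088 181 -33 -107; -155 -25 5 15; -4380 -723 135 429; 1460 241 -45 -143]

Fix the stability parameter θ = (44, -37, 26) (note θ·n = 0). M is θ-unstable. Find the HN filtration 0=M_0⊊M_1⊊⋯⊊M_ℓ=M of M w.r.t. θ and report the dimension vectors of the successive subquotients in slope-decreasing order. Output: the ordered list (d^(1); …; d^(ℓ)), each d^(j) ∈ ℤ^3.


Via rank(M_{q-1}∘⋯∘M_p): M ≅ I[1,2], I[2,2], I[2,3]^2, I[3,3]^2.
μ_θ-semistable layers: μ^(1)=26; μ^(2)=7/2; μ^(3)=-37

((0, 0, 4); (1, 1, 0); (0, 3, 0))


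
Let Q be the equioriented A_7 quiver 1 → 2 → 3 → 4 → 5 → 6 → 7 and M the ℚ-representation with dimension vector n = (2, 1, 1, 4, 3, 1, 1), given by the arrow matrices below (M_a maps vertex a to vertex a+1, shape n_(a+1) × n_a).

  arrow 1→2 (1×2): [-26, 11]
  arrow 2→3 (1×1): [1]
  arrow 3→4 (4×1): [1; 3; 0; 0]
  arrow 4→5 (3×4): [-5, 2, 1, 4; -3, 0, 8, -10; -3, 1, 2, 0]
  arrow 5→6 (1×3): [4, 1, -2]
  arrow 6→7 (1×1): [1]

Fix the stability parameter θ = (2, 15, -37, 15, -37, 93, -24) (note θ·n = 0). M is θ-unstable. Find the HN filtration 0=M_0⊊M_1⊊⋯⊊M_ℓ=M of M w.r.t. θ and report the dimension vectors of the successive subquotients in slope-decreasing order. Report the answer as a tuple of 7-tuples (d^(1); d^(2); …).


Barcode: M ≅ I[1,1], I[1,7], I[4,4], I[4,5]^2. HN layers by μ_θ (5 steps, strictly decreasing):
  μ^(1)=69/2; μ^(2)=15; μ^(3)=2; μ^(4)=-42/5; μ^(5)=-11

((0, 0, 0, 0, 0, 1, 1); (0, 0, 0, 1, 0, 0, 0); (1, 0, 0, 0, 0, 0, 0); (1, 1, 1, 1, 1, 0, 0); (0, 0, 0, 2, 2, 0, 0))


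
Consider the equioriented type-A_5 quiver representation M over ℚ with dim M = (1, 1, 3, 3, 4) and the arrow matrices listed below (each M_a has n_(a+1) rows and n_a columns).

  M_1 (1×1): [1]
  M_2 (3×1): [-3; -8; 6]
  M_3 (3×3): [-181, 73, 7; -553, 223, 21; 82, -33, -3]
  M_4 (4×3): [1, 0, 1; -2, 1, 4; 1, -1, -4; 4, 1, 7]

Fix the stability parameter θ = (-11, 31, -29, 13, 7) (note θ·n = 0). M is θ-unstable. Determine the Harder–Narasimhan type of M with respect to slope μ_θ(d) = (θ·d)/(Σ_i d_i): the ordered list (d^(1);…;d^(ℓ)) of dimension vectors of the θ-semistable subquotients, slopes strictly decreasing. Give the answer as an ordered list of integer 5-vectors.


Interval decomposition of M: I[1,5], I[3,5]^2, I[5,5].
HN type (ℓ=5): μ^(1)=10; μ^(2)=7; μ^(3)=1; μ^(4)=-11; μ^(5)=-29

((0, 0, 0, 3, 3); (0, 0, 0, 0, 1); (0, 1, 1, 0, 0); (1, 0, 0, 0, 0); (0, 0, 2, 0, 0))


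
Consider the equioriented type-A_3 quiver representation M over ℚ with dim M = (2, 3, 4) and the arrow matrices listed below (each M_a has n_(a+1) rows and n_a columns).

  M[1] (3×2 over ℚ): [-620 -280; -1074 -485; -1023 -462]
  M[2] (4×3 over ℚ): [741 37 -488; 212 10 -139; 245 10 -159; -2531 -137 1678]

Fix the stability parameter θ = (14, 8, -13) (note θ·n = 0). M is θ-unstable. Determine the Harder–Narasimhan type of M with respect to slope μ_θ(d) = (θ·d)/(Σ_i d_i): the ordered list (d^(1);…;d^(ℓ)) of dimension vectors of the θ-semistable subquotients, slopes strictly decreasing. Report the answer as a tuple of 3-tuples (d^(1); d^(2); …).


Barcode: M ≅ I[1,3]^2, I[2,3], I[3,3]. HN layers by μ_θ (3 steps, strictly decreasing):
  μ^(1)=3; μ^(2)=-5/2; μ^(3)=-13

((2, 2, 2); (0, 1, 1); (0, 0, 1))


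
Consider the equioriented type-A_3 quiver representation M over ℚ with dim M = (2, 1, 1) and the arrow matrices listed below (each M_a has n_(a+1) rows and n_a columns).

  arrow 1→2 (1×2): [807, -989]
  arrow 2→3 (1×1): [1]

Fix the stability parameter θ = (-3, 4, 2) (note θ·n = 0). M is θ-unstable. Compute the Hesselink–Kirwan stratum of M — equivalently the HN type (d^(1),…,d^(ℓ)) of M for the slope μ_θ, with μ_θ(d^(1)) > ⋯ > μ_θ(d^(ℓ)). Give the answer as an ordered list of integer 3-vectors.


Via rank(M_{q-1}∘⋯∘M_p): M ≅ I[1,1], I[1,3].
μ_θ-semistable layers: μ^(1)=3; μ^(2)=-3

((0, 1, 1); (2, 0, 0))


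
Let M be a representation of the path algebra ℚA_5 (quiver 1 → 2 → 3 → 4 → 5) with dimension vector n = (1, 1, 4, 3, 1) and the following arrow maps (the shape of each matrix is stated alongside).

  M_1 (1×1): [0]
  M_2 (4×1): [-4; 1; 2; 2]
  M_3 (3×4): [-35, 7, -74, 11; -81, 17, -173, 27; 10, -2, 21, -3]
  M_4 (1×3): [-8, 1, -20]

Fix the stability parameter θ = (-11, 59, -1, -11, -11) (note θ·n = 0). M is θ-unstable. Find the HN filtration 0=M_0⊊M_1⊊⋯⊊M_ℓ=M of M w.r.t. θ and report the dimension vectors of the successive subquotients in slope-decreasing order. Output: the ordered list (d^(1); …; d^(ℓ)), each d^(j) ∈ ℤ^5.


Via rank(M_{q-1}∘⋯∘M_p): M ≅ I[1,1], I[2,5], I[3,3], I[3,4]^2.
μ_θ-semistable layers: μ^(1)=9; μ^(2)=-1; μ^(3)=-6; μ^(4)=-11

((0, 1, 1, 1, 1); (0, 0, 1, 0, 0); (0, 0, 2, 2, 0); (1, 0, 0, 0, 0))


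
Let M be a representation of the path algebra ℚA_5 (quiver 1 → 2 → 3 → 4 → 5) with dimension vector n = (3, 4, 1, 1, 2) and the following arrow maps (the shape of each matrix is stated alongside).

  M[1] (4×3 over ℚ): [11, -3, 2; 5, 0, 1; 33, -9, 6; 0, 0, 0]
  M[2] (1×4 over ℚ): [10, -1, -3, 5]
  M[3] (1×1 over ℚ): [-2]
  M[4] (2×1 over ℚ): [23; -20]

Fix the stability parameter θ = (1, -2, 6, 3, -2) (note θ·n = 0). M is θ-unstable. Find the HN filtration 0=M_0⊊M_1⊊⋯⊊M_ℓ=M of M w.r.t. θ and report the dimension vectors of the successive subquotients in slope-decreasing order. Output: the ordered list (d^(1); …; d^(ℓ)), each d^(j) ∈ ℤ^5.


Barcode: M ≅ I[1,1], I[1,2], I[1,5], I[2,2]^2, I[5,5]. HN layers by μ_θ (4 steps, strictly decreasing):
  μ^(1)=7/3; μ^(2)=1; μ^(3)=-1/2; μ^(4)=-2

((0, 0, 1, 1, 1); (1, 0, 0, 0, 0); (2, 2, 0, 0, 0); (0, 2, 0, 0, 1))


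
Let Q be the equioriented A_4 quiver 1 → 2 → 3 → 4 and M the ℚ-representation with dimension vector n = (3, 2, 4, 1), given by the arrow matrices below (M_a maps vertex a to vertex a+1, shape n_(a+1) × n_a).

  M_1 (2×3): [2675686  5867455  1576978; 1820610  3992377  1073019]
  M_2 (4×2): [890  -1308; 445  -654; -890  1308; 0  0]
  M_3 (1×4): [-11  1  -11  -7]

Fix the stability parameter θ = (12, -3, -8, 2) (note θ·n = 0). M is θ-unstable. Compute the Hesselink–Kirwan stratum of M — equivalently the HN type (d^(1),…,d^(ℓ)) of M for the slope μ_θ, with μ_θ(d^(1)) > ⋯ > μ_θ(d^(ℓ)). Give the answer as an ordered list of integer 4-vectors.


Barcode: M ≅ I[1,1], I[1,2], I[1,4], I[3,3]^3. HN layers by μ_θ (5 steps, strictly decreasing):
  μ^(1)=12; μ^(2)=9/2; μ^(3)=2; μ^(4)=1/3; μ^(5)=-8

((1, 0, 0, 0); (1, 1, 0, 0); (0, 0, 0, 1); (1, 1, 1, 0); (0, 0, 3, 0))


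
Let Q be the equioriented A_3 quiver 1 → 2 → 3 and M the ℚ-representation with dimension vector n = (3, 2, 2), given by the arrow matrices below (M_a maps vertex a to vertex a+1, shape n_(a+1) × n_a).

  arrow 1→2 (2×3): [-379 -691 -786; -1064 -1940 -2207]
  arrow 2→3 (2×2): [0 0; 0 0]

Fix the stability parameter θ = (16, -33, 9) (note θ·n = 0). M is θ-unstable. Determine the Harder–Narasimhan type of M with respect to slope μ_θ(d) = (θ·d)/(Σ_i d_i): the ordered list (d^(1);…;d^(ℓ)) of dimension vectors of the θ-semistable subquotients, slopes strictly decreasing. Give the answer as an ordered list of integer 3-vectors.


Via rank(M_{q-1}∘⋯∘M_p): M ≅ I[1,1], I[1,2]^2, I[3,3]^2.
μ_θ-semistable layers: μ^(1)=16; μ^(2)=9; μ^(3)=-17/2

((1, 0, 0); (0, 0, 2); (2, 2, 0))


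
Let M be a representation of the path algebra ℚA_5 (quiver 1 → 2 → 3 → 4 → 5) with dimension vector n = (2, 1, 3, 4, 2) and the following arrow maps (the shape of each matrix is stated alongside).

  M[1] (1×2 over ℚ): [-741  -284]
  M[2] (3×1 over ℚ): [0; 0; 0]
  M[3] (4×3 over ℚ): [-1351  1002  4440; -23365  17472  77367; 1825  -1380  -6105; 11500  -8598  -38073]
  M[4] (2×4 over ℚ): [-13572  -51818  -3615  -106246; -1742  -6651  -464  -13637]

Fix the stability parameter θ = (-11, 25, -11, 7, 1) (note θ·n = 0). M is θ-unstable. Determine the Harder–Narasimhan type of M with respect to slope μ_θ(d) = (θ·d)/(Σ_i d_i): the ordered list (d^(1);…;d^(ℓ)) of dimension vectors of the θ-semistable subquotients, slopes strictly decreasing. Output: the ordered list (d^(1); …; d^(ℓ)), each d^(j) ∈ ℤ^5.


Interval decomposition of M: I[1,1], I[1,2], I[3,3], I[3,5]^2, I[4,4]^2.
HN type (ℓ=4): μ^(1)=25; μ^(2)=7; μ^(3)=4; μ^(4)=-11

((0, 1, 0, 0, 0); (0, 0, 0, 2, 0); (0, 0, 0, 2, 2); (2, 0, 3, 0, 0))


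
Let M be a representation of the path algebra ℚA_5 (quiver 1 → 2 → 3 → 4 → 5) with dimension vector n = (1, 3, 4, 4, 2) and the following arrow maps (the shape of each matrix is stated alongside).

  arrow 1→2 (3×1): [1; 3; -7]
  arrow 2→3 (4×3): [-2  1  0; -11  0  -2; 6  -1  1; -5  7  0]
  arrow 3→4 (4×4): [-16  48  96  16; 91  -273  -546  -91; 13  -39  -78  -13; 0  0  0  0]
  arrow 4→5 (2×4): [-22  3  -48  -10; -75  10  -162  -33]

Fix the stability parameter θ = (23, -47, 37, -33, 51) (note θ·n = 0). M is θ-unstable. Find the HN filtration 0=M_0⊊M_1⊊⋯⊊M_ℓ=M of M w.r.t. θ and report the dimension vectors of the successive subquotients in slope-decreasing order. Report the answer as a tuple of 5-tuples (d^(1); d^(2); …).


Interval decomposition of M: I[1,3], I[2,3]^2, I[3,5], I[4,4]^2, I[4,5].
HN type (ℓ=6): μ^(1)=51; μ^(2)=37; μ^(3)=2; μ^(4)=-12; μ^(5)=-33; μ^(6)=-47

((0, 0, 0, 0, 2); (0, 0, 3, 0, 0); (0, 0, 1, 1, 0); (1, 1, 0, 0, 0); (0, 0, 0, 3, 0); (0, 2, 0, 0, 0))


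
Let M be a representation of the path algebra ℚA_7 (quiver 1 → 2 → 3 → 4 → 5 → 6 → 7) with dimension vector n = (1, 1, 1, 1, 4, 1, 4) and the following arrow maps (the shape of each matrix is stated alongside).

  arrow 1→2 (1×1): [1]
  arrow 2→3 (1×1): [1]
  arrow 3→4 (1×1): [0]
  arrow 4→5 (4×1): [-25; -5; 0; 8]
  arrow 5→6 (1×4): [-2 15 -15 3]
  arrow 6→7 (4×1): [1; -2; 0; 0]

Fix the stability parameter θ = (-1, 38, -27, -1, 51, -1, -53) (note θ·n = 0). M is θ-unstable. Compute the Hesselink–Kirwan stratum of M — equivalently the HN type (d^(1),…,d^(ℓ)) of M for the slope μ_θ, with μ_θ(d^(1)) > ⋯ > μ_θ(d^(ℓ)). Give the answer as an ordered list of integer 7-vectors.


Barcode: M ≅ I[1,3], I[4,7], I[5,5]^3, I[7,7]^3. HN layers by μ_θ (4 steps, strictly decreasing):
  μ^(1)=51; μ^(2)=11/2; μ^(3)=-1; μ^(4)=-53

((0, 0, 0, 0, 3, 0, 0); (0, 1, 1, 0, 0, 0, 0); (1, 0, 0, 1, 1, 1, 1); (0, 0, 0, 0, 0, 0, 3))


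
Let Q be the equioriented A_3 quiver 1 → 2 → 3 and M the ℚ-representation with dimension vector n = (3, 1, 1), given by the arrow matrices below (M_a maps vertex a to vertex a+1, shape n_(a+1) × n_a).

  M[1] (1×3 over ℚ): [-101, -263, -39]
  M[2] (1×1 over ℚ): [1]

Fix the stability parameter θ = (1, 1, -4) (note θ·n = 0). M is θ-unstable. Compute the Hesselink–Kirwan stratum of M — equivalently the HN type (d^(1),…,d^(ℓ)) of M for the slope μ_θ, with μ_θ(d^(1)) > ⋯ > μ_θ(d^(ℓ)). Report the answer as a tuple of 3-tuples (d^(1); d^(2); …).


Interval decomposition of M: I[1,1]^2, I[1,3].
HN type (ℓ=2): μ^(1)=1; μ^(2)=-2/3

((2, 0, 0); (1, 1, 1))


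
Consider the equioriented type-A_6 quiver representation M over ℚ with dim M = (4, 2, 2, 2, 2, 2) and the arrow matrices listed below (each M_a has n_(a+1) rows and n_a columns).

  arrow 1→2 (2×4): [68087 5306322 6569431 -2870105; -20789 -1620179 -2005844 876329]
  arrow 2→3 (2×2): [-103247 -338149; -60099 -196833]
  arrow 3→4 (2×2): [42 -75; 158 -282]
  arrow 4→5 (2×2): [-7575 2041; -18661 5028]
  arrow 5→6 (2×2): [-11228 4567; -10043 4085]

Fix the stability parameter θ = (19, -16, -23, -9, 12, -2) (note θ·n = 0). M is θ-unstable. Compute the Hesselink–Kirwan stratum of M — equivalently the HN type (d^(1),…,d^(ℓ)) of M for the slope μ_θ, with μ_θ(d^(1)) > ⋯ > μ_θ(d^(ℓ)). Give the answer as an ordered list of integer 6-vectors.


Barcode: M ≅ I[1,1]^2, I[1,2], I[1,6], I[3,6]. HN layers by μ_θ (6 steps, strictly decreasing):
  μ^(1)=19; μ^(2)=5; μ^(3)=3/2; μ^(4)=-29/4; μ^(5)=-9; μ^(6)=-23

((2, 0, 0, 0, 0, 0); (0, 0, 0, 0, 2, 2); (1, 1, 0, 0, 0, 0); (1, 1, 1, 1, 0, 0); (0, 0, 0, 1, 0, 0); (0, 0, 1, 0, 0, 0))


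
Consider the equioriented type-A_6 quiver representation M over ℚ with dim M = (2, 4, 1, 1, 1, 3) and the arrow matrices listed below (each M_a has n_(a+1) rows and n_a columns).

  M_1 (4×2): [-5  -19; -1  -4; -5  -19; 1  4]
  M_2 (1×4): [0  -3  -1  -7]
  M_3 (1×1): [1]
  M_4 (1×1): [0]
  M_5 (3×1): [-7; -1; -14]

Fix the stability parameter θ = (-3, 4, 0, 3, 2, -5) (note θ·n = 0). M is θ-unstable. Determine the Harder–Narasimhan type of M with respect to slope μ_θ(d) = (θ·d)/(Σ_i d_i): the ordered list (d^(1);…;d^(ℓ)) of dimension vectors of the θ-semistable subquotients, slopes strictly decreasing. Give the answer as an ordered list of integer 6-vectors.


Interval decomposition of M: I[1,2], I[1,4], I[2,2]^2, I[5,6], I[6,6]^2.
HN type (ℓ=6): μ^(1)=4; μ^(2)=3; μ^(3)=2; μ^(4)=-3/2; μ^(5)=-3; μ^(6)=-5

((0, 3, 0, 0, 0, 0); (0, 0, 0, 1, 0, 0); (0, 1, 1, 0, 0, 0); (0, 0, 0, 0, 1, 1); (2, 0, 0, 0, 0, 0); (0, 0, 0, 0, 0, 2))


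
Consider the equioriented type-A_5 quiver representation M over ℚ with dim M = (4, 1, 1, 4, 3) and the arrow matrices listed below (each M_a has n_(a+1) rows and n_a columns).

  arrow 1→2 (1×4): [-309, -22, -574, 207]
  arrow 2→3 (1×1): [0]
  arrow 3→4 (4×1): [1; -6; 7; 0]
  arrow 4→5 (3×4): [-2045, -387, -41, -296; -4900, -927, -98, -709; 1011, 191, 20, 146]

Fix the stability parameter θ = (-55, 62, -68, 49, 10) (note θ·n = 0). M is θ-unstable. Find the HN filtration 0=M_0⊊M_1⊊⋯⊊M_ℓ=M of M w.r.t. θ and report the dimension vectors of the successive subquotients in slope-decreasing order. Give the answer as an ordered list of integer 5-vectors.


Via rank(M_{q-1}∘⋯∘M_p): M ≅ I[1,1]^3, I[1,2], I[3,5], I[4,4], I[4,5]^2.
μ_θ-semistable layers: μ^(1)=62; μ^(2)=49; μ^(3)=59/2; μ^(4)=-55; μ^(5)=-68

((0, 1, 0, 0, 0); (0, 0, 0, 1, 0); (0, 0, 0, 3, 3); (4, 0, 0, 0, 0); (0, 0, 1, 0, 0))


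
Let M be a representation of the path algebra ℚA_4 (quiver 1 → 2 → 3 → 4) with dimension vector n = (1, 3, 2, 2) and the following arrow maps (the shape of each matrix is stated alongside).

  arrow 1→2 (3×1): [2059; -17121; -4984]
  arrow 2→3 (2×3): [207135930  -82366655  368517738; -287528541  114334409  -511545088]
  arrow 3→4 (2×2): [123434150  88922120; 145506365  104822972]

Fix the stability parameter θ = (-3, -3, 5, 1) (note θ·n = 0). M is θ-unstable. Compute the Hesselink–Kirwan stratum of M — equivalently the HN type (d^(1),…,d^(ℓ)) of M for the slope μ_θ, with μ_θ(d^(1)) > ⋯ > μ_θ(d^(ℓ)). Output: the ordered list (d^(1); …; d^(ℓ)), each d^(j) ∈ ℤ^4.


Barcode: M ≅ I[1,4], I[2,2], I[2,3], I[4,4]. HN layers by μ_θ (4 steps, strictly decreasing):
  μ^(1)=5; μ^(2)=3; μ^(3)=1; μ^(4)=-3

((0, 0, 1, 0); (0, 0, 1, 1); (0, 0, 0, 1); (1, 3, 0, 0))


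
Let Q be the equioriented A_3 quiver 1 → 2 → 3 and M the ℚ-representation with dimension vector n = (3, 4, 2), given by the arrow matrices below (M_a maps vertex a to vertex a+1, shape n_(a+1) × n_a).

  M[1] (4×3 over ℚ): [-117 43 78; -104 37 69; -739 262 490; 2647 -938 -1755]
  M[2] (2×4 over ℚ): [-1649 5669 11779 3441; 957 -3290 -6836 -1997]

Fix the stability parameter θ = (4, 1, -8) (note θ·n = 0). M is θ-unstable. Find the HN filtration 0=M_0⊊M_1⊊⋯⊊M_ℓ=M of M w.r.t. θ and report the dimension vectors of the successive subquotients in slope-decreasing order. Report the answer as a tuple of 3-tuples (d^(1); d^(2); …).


Barcode: M ≅ I[1,2], I[1,3]^2, I[2,2]. HN layers by μ_θ (3 steps, strictly decreasing):
  μ^(1)=5/2; μ^(2)=1; μ^(3)=-1

((1, 1, 0); (0, 1, 0); (2, 2, 2))


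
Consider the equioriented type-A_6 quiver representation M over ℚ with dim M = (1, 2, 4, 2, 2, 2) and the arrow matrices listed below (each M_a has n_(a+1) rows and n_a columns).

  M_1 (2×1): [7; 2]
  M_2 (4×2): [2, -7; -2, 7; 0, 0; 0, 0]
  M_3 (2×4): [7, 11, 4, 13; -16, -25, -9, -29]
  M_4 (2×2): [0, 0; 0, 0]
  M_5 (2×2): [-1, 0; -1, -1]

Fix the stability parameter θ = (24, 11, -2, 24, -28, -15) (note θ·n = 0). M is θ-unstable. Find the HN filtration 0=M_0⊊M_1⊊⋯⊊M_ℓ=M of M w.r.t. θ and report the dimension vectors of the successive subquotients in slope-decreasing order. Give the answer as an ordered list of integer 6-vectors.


Barcode: M ≅ I[1,2], I[2,4], I[3,3]^2, I[3,4], I[5,6]^2. HN layers by μ_θ (6 steps, strictly decreasing):
  μ^(1)=24; μ^(2)=35/2; μ^(3)=9/2; μ^(4)=-2; μ^(5)=-15; μ^(6)=-28

((0, 0, 0, 2, 0, 0); (1, 1, 0, 0, 0, 0); (0, 1, 1, 0, 0, 0); (0, 0, 3, 0, 0, 0); (0, 0, 0, 0, 0, 2); (0, 0, 0, 0, 2, 0))


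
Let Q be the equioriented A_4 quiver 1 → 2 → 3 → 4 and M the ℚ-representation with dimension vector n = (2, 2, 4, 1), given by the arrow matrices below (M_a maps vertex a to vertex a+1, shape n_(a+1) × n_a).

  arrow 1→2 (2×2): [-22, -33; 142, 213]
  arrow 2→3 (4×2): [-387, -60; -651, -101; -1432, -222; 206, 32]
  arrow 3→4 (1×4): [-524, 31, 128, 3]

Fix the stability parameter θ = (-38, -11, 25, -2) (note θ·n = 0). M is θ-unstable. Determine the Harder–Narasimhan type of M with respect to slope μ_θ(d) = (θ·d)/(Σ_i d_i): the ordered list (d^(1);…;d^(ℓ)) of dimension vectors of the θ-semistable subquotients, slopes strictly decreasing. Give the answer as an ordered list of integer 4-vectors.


Barcode: M ≅ I[1,1], I[1,3], I[2,4], I[3,3]^2. HN layers by μ_θ (4 steps, strictly decreasing):
  μ^(1)=25; μ^(2)=23/2; μ^(3)=-11; μ^(4)=-38

((0, 0, 3, 0); (0, 0, 1, 1); (0, 2, 0, 0); (2, 0, 0, 0))


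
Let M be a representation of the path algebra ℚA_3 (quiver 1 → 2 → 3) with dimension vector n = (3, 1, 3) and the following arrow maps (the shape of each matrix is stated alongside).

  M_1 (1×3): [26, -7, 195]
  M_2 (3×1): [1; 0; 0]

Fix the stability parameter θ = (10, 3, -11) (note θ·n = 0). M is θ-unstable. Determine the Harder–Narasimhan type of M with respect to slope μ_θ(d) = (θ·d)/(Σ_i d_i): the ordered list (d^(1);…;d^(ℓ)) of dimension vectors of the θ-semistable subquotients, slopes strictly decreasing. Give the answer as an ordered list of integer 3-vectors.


Via rank(M_{q-1}∘⋯∘M_p): M ≅ I[1,1]^2, I[1,3], I[3,3]^2.
μ_θ-semistable layers: μ^(1)=10; μ^(2)=2/3; μ^(3)=-11

((2, 0, 0); (1, 1, 1); (0, 0, 2))


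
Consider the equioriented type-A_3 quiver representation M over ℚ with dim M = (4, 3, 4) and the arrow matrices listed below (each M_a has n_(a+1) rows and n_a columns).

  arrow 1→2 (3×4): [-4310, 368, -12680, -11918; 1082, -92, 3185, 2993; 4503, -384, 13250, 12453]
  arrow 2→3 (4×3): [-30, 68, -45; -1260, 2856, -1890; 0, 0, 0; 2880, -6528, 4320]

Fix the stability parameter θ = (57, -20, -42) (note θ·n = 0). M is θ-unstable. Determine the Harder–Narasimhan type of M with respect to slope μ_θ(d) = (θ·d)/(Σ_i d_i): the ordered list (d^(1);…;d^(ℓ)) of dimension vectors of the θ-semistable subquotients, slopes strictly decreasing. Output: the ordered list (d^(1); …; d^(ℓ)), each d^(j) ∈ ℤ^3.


Via rank(M_{q-1}∘⋯∘M_p): M ≅ I[1,1]^2, I[1,2], I[1,3], I[2,2], I[3,3]^3.
μ_θ-semistable layers: μ^(1)=57; μ^(2)=37/2; μ^(3)=-5/3; μ^(4)=-20; μ^(5)=-42

((2, 0, 0); (1, 1, 0); (1, 1, 1); (0, 1, 0); (0, 0, 3))


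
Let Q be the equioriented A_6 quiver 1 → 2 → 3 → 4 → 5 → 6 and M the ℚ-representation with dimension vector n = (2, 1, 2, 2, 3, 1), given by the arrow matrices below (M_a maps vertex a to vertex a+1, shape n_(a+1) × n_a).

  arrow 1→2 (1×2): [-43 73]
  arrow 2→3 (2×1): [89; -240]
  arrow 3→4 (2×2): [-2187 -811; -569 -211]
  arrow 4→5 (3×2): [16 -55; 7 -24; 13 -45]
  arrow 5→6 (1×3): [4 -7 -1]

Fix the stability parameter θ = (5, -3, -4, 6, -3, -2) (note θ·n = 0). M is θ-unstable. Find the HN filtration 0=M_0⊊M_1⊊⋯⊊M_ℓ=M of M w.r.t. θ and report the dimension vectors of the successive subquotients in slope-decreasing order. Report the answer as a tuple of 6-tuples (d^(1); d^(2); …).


Interval decomposition of M: I[1,1], I[1,6], I[3,5], I[5,5].
HN type (ℓ=6): μ^(1)=5; μ^(2)=3/2; μ^(3)=1/3; μ^(4)=-2/3; μ^(5)=-3; μ^(6)=-4

((1, 0, 0, 0, 0, 0); (0, 0, 0, 1, 1, 0); (0, 0, 0, 1, 1, 1); (1, 1, 1, 0, 0, 0); (0, 0, 0, 0, 1, 0); (0, 0, 1, 0, 0, 0))


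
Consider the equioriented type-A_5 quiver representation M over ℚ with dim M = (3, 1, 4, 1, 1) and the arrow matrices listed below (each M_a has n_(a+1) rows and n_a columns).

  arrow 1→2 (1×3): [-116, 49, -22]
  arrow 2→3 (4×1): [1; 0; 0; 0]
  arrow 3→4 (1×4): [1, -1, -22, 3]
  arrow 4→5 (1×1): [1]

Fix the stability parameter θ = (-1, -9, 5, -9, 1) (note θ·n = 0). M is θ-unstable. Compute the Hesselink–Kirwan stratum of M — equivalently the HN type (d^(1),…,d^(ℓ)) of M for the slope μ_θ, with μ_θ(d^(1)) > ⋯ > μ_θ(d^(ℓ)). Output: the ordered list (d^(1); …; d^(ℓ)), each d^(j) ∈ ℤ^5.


Interval decomposition of M: I[1,1]^2, I[1,5], I[3,3]^3.
HN type (ℓ=5): μ^(1)=5; μ^(2)=1; μ^(3)=-1; μ^(4)=-2; μ^(5)=-5

((0, 0, 3, 0, 0); (0, 0, 0, 0, 1); (2, 0, 0, 0, 0); (0, 0, 1, 1, 0); (1, 1, 0, 0, 0))


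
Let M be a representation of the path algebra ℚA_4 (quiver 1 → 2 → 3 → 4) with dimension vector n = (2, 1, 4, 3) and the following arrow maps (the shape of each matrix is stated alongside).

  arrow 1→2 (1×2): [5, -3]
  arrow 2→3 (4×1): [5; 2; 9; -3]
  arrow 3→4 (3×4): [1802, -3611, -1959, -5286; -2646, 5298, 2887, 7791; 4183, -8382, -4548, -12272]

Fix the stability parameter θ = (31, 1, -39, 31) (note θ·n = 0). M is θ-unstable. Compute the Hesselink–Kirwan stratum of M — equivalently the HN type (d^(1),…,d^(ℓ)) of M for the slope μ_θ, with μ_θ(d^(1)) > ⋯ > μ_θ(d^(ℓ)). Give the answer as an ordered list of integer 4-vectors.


Interval decomposition of M: I[1,1], I[1,4], I[3,3], I[3,4]^2.
HN type (ℓ=3): μ^(1)=31; μ^(2)=-7/3; μ^(3)=-39

((1, 0, 0, 3); (1, 1, 1, 0); (0, 0, 3, 0))


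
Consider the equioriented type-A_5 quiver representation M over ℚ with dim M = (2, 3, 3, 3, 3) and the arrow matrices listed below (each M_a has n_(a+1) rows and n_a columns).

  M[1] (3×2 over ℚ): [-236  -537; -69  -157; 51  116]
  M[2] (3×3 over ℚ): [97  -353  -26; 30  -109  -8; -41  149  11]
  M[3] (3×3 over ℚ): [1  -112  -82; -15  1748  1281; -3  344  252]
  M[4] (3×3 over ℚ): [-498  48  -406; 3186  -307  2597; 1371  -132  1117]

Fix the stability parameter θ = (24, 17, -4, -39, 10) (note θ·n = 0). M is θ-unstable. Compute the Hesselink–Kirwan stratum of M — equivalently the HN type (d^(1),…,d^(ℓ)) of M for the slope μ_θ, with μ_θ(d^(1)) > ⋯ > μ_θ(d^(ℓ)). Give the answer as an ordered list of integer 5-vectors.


Via rank(M_{q-1}∘⋯∘M_p): M ≅ I[1,3], I[1,4], I[2,5], I[4,5], I[5,5].
μ_θ-semistable layers: μ^(1)=37/3; μ^(2)=10; μ^(3)=-1/2; μ^(4)=-26/3; μ^(5)=-39

((1, 1, 1, 0, 0); (0, 0, 0, 0, 3); (1, 1, 1, 1, 0); (0, 1, 1, 1, 0); (0, 0, 0, 1, 0))


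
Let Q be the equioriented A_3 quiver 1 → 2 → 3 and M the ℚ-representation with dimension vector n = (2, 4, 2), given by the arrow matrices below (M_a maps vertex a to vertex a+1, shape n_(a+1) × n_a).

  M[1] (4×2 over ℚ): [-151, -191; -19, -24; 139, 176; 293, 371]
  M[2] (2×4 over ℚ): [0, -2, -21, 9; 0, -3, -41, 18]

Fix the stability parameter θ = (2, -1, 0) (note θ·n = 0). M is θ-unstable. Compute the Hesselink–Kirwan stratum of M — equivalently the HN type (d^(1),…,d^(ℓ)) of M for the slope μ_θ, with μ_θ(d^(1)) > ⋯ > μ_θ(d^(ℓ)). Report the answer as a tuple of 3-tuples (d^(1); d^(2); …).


Barcode: M ≅ I[1,3]^2, I[2,2]^2. HN layers by μ_θ (2 steps, strictly decreasing):
  μ^(1)=1/3; μ^(2)=-1

((2, 2, 2); (0, 2, 0))


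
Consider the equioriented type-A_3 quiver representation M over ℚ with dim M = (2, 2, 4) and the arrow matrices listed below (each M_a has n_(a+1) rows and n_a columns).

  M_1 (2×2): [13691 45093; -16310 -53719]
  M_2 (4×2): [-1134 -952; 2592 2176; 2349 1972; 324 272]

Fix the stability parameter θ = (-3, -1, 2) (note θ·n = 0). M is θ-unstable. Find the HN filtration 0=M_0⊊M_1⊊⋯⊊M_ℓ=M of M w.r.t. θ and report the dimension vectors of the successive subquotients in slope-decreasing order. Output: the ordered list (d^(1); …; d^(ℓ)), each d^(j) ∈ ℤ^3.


Interval decomposition of M: I[1,2], I[1,3], I[3,3]^3.
HN type (ℓ=3): μ^(1)=2; μ^(2)=-1; μ^(3)=-3

((0, 0, 4); (0, 2, 0); (2, 0, 0))


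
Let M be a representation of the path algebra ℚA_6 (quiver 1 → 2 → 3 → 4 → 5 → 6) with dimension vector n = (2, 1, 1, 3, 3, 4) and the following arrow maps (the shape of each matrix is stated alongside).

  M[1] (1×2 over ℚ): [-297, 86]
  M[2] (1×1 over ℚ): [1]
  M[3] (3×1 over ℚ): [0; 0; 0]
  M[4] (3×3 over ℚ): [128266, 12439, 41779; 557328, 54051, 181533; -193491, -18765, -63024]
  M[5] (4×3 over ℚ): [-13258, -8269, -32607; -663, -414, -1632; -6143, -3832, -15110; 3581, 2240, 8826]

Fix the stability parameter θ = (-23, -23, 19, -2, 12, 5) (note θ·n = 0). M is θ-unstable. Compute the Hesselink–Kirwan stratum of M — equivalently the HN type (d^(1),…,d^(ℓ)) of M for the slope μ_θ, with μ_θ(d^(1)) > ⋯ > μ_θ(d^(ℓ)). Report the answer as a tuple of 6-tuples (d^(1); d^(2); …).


Via rank(M_{q-1}∘⋯∘M_p): M ≅ I[1,1], I[1,3], I[4,5], I[4,6]^2, I[6,6]^2.
μ_θ-semistable layers: μ^(1)=19; μ^(2)=12; μ^(3)=17/2; μ^(4)=5; μ^(5)=-2; μ^(6)=-23

((0, 0, 1, 0, 0, 0); (0, 0, 0, 0, 1, 0); (0, 0, 0, 0, 2, 2); (0, 0, 0, 0, 0, 2); (0, 0, 0, 3, 0, 0); (2, 1, 0, 0, 0, 0))


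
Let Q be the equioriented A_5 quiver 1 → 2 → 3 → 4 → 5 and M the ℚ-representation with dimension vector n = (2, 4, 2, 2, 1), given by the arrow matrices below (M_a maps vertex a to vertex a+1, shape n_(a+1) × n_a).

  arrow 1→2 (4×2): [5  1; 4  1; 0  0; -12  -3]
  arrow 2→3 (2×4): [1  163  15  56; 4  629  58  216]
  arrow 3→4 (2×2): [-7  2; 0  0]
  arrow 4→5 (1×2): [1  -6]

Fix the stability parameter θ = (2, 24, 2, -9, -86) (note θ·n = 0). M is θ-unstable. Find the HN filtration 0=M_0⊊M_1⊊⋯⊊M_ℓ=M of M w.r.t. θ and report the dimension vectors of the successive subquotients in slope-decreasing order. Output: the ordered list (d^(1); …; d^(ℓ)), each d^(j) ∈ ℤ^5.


Via rank(M_{q-1}∘⋯∘M_p): M ≅ I[1,3], I[1,5], I[2,2]^2, I[4,4].
μ_θ-semistable layers: μ^(1)=24; μ^(2)=13; μ^(3)=2; μ^(4)=-9; μ^(5)=-67/5

((0, 2, 0, 0, 0); (0, 1, 1, 0, 0); (1, 0, 0, 0, 0); (0, 0, 0, 1, 0); (1, 1, 1, 1, 1))


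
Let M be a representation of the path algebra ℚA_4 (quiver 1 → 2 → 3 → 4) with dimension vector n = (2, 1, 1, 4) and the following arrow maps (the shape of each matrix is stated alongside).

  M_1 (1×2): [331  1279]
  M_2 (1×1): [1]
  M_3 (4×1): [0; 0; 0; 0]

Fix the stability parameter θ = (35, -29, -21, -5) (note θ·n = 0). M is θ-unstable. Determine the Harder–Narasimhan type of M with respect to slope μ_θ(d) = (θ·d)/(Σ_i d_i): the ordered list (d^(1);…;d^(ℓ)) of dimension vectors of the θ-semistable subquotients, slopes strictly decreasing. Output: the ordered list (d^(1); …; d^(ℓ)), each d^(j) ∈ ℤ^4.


Interval decomposition of M: I[1,1], I[1,3], I[4,4]^4.
HN type (ℓ=2): μ^(1)=35; μ^(2)=-5

((1, 0, 0, 0); (1, 1, 1, 4))


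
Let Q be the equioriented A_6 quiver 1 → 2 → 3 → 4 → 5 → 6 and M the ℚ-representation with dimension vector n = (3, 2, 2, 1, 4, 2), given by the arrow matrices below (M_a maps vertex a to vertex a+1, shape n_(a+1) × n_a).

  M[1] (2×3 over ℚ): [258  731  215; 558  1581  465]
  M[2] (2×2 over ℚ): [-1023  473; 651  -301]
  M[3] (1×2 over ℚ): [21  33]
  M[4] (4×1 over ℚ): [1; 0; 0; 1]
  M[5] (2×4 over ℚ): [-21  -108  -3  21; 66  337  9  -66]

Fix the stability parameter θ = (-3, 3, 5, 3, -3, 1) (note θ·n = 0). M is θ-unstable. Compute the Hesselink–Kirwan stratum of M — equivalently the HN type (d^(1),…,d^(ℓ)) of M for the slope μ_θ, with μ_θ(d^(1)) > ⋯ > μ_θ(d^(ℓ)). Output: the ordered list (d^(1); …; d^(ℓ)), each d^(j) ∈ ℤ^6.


Barcode: M ≅ I[1,1]^2, I[1,2], I[2,3], I[3,5], I[5,5], I[5,6]^2. HN layers by μ_θ (5 steps, strictly decreasing):
  μ^(1)=5; μ^(2)=3; μ^(3)=5/3; μ^(4)=1; μ^(5)=-3

((0, 0, 1, 0, 0, 0); (0, 2, 0, 0, 0, 0); (0, 0, 1, 1, 1, 0); (0, 0, 0, 0, 0, 2); (3, 0, 0, 0, 3, 0))


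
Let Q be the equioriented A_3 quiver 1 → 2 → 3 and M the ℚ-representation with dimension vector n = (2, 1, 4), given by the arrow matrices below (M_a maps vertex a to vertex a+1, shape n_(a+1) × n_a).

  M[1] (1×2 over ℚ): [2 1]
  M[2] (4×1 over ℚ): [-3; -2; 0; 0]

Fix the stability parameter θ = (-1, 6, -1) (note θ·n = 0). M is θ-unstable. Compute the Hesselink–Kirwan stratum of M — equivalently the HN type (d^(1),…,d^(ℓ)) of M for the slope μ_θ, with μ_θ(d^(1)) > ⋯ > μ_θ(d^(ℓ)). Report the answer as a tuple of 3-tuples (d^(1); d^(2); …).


Interval decomposition of M: I[1,1], I[1,3], I[3,3]^3.
HN type (ℓ=2): μ^(1)=5/2; μ^(2)=-1

((0, 1, 1); (2, 0, 3))


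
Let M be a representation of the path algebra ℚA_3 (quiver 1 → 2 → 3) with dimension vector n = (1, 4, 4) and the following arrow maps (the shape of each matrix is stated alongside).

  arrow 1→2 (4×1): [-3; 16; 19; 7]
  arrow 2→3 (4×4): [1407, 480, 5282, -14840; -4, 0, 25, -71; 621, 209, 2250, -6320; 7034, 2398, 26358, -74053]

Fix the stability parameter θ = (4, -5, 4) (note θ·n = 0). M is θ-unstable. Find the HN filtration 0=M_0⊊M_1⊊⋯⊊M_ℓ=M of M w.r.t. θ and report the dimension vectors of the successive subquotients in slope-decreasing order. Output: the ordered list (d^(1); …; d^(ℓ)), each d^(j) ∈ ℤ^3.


Interval decomposition of M: I[1,3], I[2,3]^3.
HN type (ℓ=3): μ^(1)=4; μ^(2)=-1/2; μ^(3)=-5

((0, 0, 4); (1, 1, 0); (0, 3, 0))


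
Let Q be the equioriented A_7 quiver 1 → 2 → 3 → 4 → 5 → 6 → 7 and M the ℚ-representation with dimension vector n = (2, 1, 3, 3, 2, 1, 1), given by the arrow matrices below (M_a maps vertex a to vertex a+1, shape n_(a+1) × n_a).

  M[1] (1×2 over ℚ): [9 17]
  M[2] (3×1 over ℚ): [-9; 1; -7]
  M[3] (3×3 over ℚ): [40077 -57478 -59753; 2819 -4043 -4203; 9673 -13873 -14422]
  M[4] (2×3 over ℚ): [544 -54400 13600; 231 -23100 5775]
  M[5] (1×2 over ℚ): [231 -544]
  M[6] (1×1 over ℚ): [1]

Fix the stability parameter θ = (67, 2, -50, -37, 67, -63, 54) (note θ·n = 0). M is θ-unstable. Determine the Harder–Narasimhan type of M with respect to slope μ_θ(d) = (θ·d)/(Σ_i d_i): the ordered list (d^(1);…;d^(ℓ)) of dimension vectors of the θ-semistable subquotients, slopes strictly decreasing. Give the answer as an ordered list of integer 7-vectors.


Via rank(M_{q-1}∘⋯∘M_p): M ≅ I[1,1], I[1,4], I[3,4], I[3,5], I[5,7].
μ_θ-semistable layers: μ^(1)=67; μ^(2)=54; μ^(3)=2; μ^(4)=-9/2; μ^(5)=-37; μ^(6)=-50

((1, 0, 0, 0, 1, 0, 0); (0, 0, 0, 0, 0, 0, 1); (0, 0, 0, 0, 1, 1, 0); (1, 1, 1, 1, 0, 0, 0); (0, 0, 0, 2, 0, 0, 0); (0, 0, 2, 0, 0, 0, 0))


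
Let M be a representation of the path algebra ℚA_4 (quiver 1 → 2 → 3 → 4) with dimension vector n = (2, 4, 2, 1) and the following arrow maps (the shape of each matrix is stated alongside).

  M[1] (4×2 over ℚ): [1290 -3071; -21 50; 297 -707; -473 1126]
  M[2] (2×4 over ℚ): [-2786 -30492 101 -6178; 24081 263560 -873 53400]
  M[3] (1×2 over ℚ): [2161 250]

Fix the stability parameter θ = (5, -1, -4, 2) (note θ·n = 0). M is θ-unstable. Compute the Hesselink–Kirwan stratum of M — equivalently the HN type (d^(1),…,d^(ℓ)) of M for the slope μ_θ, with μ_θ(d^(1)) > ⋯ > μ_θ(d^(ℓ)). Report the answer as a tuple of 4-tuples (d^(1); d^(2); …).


Via rank(M_{q-1}∘⋯∘M_p): M ≅ I[1,3], I[1,4], I[2,2]^2.
μ_θ-semistable layers: μ^(1)=2; μ^(2)=0; μ^(3)=-1

((0, 0, 0, 1); (2, 2, 2, 0); (0, 2, 0, 0))


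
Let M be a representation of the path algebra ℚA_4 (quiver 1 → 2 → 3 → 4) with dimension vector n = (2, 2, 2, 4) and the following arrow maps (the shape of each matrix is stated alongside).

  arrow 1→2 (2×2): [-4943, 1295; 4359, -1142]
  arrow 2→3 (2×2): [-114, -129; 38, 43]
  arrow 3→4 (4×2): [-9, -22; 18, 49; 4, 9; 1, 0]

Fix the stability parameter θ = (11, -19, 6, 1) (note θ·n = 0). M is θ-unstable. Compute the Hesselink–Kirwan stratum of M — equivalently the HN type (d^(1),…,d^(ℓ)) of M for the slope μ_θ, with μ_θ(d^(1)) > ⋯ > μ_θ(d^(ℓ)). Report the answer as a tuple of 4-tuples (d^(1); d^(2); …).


Via rank(M_{q-1}∘⋯∘M_p): M ≅ I[1,2], I[1,4], I[3,4], I[4,4]^2.
μ_θ-semistable layers: μ^(1)=7/2; μ^(2)=1; μ^(3)=-4

((0, 0, 2, 2); (0, 0, 0, 2); (2, 2, 0, 0))


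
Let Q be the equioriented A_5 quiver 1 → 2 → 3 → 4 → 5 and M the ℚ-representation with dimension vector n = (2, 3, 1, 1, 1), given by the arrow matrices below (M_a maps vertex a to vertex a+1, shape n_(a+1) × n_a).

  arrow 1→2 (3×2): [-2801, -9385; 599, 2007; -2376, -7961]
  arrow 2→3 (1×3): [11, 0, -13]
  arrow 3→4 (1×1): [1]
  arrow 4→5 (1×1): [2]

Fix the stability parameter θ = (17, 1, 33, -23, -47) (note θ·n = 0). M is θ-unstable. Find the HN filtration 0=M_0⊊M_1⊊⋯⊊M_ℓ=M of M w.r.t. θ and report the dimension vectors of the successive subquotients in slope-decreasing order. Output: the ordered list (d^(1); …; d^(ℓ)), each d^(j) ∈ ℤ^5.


Interval decomposition of M: I[1,2], I[1,5], I[2,2].
HN type (ℓ=3): μ^(1)=9; μ^(2)=1; μ^(3)=-19/5

((1, 1, 0, 0, 0); (0, 1, 0, 0, 0); (1, 1, 1, 1, 1))
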